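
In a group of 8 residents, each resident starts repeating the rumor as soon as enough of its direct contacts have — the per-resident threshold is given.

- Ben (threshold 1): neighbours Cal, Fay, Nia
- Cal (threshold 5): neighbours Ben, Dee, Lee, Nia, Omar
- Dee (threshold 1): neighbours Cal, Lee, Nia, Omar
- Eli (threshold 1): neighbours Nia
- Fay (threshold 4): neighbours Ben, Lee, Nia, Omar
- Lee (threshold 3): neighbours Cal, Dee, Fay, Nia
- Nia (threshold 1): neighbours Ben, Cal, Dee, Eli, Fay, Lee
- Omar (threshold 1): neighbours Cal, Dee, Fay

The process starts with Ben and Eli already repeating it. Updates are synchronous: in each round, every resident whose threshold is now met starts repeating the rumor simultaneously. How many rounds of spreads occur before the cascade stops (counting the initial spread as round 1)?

Round 1 — Ben, Eli start repeating the rumor (initial).
Round 2 — checking thresholds:
  Cal: 1 of 5 neighbours < 5, not yet.
  Fay: 1 of 4 neighbours < 4, not yet.
  Nia: 2 of 6 neighbours ≥ 1, starts repeating the rumor.
Round 3 — checking thresholds:
  Cal: 2 of 5 neighbours < 5, not yet.
  Dee: 1 of 4 neighbours ≥ 1, starts repeating the rumor.
  Fay: 2 of 4 neighbours < 4, not yet.
  Lee: 1 of 4 neighbours < 3, not yet.
Round 4 — checking thresholds:
  Cal: 3 of 5 neighbours < 5, not yet.
  Fay: 2 of 4 neighbours < 4, not yet.
  Lee: 2 of 4 neighbours < 3, not yet.
  Omar: 1 of 3 neighbours ≥ 1, starts repeating the rumor.
Round 5 — no new spreads; cascade stops.

4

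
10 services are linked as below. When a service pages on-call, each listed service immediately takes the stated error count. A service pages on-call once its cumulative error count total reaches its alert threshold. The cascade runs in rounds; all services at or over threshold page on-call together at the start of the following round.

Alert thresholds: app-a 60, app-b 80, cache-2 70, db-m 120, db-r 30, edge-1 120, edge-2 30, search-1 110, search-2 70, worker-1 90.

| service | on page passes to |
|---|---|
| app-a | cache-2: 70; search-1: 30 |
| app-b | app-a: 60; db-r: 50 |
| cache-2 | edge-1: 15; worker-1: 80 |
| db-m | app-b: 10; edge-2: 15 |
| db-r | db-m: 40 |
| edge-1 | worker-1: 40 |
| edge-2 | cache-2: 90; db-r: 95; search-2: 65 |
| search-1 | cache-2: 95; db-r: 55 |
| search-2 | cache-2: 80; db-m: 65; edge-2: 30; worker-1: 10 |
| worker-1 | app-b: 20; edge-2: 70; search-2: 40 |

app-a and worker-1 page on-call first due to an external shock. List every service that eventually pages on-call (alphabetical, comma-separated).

Round 1 — app-a, worker-1 page on-call (initial).
  app-b: +20 → 20 < 80
  cache-2: +70 → 70 ≥ 70
  edge-2: +70 → 70 ≥ 30
  search-1: +30 → 30 < 110
  search-2: +40 → 40 < 70
Round 2 — cache-2, edge-2 page on-call.
  db-r: +95 → 95 ≥ 30
  edge-1: +15 → 15 < 120
  search-2: +65 → 105 ≥ 70
Round 3 — db-r, search-2 page on-call.
  db-m: +40+65 → 105 < 120
No further pages.

app-a, cache-2, db-r, edge-2, search-2, worker-1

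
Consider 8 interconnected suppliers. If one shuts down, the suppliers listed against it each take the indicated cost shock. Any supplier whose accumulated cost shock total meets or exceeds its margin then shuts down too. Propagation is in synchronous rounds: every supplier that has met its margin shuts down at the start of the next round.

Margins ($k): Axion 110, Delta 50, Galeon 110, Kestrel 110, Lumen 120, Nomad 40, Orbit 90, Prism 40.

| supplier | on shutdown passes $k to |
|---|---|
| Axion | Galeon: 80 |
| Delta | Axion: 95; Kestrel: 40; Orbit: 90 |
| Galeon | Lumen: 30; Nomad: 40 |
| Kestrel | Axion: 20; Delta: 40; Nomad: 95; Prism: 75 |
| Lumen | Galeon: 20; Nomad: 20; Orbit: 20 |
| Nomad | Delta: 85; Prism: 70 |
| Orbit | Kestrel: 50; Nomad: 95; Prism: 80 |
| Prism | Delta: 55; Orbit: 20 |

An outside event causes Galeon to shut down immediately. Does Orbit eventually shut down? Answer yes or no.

yes

Round 1 — Galeon shuts down (initial).
  Lumen: +30 → 30 < 120
  Nomad: +40 → 40 ≥ 40
Round 2 — Nomad shuts down.
  Delta: +85 → 85 ≥ 50
  Prism: +70 → 70 ≥ 40
Round 3 — Delta, Prism shut down.
  Axion: +95 → 95 < 110
  Kestrel: +40 → 40 < 110
  Orbit: +90+20 → 110 ≥ 90
Round 4 — Orbit shuts down.
  Kestrel: +50 → 90 < 110
No further shutdowns.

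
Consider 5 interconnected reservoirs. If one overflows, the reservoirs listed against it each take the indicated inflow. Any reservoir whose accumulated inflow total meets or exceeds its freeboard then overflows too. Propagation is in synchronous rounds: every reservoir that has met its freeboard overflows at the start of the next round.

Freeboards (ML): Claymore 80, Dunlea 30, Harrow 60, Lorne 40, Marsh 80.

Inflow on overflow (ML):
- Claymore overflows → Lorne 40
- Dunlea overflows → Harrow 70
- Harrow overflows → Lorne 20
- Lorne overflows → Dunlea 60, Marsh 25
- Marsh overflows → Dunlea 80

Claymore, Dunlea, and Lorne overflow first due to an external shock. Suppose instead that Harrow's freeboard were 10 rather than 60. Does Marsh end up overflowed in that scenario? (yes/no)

no

With Harrow's freeboard at 10:
Round 1 — Claymore, Dunlea, Lorne overflow (initial).
  Harrow: +70 → 70 ≥ 10
  Marsh: +25 → 25 < 80
Round 2 — Harrow overflows.
No further overflows.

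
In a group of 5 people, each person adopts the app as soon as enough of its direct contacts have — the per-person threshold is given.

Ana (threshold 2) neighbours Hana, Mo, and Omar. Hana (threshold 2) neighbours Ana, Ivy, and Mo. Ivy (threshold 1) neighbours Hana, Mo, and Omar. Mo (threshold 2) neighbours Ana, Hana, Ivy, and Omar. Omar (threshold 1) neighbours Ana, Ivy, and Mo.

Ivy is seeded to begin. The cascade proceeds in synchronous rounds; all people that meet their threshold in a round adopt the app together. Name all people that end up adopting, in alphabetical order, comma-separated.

Ana, Hana, Ivy, Mo, Omar

Round 1 — Ivy adopts the app (initial).
Round 2 — checking thresholds:
  Hana: 1 of 3 neighbours < 2, below threshold.
  Mo: 1 of 4 neighbours < 2, below threshold.
  Omar: 1 of 3 neighbours ≥ 1, adopts the app.
Round 3 — checking thresholds:
  Ana: 1 of 3 neighbours < 2, below threshold.
  Hana: 1 of 3 neighbours < 2, below threshold.
  Mo: 2 of 4 neighbours ≥ 2, adopts the app.
Round 4 — checking thresholds:
  Ana: 2 of 3 neighbours ≥ 2, adopts the app.
  Hana: 2 of 3 neighbours ≥ 2, adopts the app.
Round 5 — no new adoptions; cascade stops.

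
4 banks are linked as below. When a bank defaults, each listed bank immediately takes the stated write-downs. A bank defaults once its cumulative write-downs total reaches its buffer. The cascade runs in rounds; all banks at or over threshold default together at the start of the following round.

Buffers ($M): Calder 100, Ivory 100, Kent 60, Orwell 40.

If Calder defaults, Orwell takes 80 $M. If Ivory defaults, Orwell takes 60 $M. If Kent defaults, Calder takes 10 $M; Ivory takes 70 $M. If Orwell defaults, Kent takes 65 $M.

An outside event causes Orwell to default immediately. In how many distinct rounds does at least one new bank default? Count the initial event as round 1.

Round 1 — Orwell defaults (initial).
  Kent: +65 → 65 ≥ 60
Round 2 — Kent defaults.
  Calder: +10 → 10 < 100
  Ivory: +70 → 70 < 100
No further defaults.

2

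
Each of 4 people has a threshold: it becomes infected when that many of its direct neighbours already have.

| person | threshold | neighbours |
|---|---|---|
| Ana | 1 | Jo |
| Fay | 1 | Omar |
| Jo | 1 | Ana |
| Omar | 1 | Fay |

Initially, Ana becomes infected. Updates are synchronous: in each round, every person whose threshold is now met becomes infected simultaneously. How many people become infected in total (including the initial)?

Round 1 — Ana becomes infected (initial).
Round 2 — checking thresholds:
  Jo: 1 of 1 neighbours ≥ 1, becomes infected.
Round 3 — no new infections; cascade stops.

2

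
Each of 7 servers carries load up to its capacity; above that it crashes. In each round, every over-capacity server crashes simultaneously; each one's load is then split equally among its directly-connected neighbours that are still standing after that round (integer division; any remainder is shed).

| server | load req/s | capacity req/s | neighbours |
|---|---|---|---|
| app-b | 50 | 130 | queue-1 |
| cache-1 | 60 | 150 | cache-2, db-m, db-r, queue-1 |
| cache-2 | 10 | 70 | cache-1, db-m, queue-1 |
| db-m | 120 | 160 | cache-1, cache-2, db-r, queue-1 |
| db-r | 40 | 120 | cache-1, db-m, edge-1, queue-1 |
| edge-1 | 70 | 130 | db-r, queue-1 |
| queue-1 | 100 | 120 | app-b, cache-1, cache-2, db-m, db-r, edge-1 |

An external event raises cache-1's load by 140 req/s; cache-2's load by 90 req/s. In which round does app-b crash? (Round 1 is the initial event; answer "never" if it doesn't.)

never

Round 1 — cache-1 at 200 > 150; cache-2 at 100 > 70. cache-1, cache-2 crash.
  cache-1 sheds 200 req/s to db-m, db-r, queue-1: 66 each (2 lost).
    db-m: 120+66 = 186 > 160
    db-r: 40+66 = 106 ≤ 120
    queue-1: 100+66 = 166 > 120
  cache-2 sheds 100 req/s to db-m, queue-1: 50 each.
    db-m: 186+50 = 236 > 160
    queue-1: 166+50 = 216 > 120
Round 2 — db-m, queue-1 crash.
  db-m sheds 236 req/s to db-r: 236 each.
    db-r: 106+236 = 342 > 120
  queue-1 sheds 216 req/s to app-b, db-r, edge-1: 72 each.
    app-b: 50+72 = 122 ≤ 130
    db-r: 342+72 = 414 > 120
    edge-1: 70+72 = 142 > 130
Round 3 — db-r, edge-1 crash.
  db-r sheds 414 req/s: no online neighbours, lost.
  edge-1 sheds 142 req/s: no online neighbours, lost.
No further crashes.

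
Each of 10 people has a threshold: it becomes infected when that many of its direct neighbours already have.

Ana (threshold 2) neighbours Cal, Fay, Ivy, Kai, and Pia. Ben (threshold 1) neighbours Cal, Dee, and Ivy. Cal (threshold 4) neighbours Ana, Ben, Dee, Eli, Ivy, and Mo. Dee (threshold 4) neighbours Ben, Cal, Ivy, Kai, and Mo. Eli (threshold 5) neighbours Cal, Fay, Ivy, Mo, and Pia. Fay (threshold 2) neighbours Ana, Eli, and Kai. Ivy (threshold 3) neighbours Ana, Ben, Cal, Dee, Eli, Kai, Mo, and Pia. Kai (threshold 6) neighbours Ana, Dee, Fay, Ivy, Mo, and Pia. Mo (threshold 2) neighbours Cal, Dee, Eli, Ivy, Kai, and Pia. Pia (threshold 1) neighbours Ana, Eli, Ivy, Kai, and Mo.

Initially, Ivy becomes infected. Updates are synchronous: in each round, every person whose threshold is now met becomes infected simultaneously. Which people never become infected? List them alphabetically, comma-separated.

Eli, Fay, Kai

Round 1 — Ivy becomes infected (initial).
Round 2 — checking thresholds:
  Ana: 1 of 5 neighbours < 2, not yet.
  Ben: 1 of 3 neighbours ≥ 1, becomes infected.
  Cal: 1 of 6 neighbours < 4, not yet.
  Dee: 1 of 5 neighbours < 4, not yet.
  Eli: 1 of 5 neighbours < 5, not yet.
  Kai: 1 of 6 neighbours < 6, not yet.
  Mo: 1 of 6 neighbours < 2, not yet.
  Pia: 1 of 5 neighbours ≥ 1, becomes infected.
Round 3 — checking thresholds:
  Ana: 2 of 5 neighbours ≥ 2, becomes infected.
  Cal: 2 of 6 neighbours < 4, not yet.
  Dee: 2 of 5 neighbours < 4, not yet.
  Eli: 2 of 5 neighbours < 5, not yet.
  Kai: 2 of 6 neighbours < 6, not yet.
  Mo: 2 of 6 neighbours ≥ 2, becomes infected.
Round 4 — checking thresholds:
  Cal: 4 of 6 neighbours ≥ 4, becomes infected.
  Dee: 3 of 5 neighbours < 4, not yet.
  Eli: 3 of 5 neighbours < 5, not yet.
  Fay: 1 of 3 neighbours < 2, not yet.
  Kai: 4 of 6 neighbours < 6, not yet.
Round 5 — checking thresholds:
  Dee: 4 of 5 neighbours ≥ 4, becomes infected.
  Eli: 4 of 5 neighbours < 5, not yet.
  Fay: 1 of 3 neighbours < 2, not yet.
  Kai: 4 of 6 neighbours < 6, not yet.
Round 6 — no new infections; cascade stops.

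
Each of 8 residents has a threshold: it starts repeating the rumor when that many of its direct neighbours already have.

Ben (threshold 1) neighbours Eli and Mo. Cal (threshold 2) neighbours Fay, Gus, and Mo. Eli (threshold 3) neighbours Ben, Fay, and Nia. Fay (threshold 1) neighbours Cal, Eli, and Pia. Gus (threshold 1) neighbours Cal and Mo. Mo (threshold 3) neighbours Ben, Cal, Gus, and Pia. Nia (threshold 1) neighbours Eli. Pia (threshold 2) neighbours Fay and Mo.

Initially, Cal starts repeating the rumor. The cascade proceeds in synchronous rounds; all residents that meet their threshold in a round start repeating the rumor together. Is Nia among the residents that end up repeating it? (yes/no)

no

Round 1 — Cal starts repeating the rumor (initial).
Round 2 — checking thresholds:
  Fay: 1 of 3 neighbours ≥ 1, starts repeating the rumor.
  Gus: 1 of 2 neighbours ≥ 1, starts repeating the rumor.
  Mo: 1 of 4 neighbours < 3, below threshold.
Round 3 — no new spreads; cascade stops.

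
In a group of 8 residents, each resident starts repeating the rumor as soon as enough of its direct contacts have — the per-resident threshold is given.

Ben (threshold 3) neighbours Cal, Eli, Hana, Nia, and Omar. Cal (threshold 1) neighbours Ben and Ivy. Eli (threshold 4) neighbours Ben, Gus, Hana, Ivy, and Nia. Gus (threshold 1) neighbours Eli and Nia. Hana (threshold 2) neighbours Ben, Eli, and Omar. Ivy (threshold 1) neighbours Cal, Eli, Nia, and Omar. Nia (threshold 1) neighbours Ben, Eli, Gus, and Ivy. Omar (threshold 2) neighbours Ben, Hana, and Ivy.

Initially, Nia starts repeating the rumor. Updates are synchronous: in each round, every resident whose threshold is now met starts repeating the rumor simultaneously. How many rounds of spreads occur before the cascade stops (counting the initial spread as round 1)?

Round 1 — Nia starts repeating the rumor (initial).
Round 2 — checking thresholds:
  Ben: 1 of 5 neighbours < 3, not yet.
  Eli: 1 of 5 neighbours < 4, not yet.
  Gus: 1 of 2 neighbours ≥ 1, starts repeating the rumor.
  Ivy: 1 of 4 neighbours ≥ 1, starts repeating the rumor.
Round 3 — checking thresholds:
  Ben: 1 of 5 neighbours < 3, not yet.
  Cal: 1 of 2 neighbours ≥ 1, starts repeating the rumor.
  Eli: 3 of 5 neighbours < 4, not yet.
  Omar: 1 of 3 neighbours < 2, not yet.
Round 4 — no new spreads; cascade stops.

3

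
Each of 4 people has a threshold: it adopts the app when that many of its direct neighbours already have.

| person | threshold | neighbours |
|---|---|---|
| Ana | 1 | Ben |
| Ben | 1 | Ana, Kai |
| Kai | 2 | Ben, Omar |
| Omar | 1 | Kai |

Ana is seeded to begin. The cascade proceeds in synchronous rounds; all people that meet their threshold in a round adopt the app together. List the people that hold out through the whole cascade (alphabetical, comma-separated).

Kai, Omar

Round 1 — Ana adopts the app (initial).
Round 2 — checking thresholds:
  Ben: 1 of 2 neighbours ≥ 1, adopts the app.
Round 3 — no new adoptions; cascade stops.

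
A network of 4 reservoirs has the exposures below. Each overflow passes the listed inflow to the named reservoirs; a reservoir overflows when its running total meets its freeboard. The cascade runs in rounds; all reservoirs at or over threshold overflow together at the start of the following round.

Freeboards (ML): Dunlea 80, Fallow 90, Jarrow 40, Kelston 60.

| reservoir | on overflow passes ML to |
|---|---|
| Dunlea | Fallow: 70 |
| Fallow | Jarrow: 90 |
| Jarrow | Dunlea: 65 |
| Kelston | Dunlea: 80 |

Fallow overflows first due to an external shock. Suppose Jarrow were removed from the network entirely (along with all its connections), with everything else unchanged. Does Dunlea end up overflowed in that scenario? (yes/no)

With Jarrow removed:
Round 1 — Fallow overflows (initial).
No further overflows.

no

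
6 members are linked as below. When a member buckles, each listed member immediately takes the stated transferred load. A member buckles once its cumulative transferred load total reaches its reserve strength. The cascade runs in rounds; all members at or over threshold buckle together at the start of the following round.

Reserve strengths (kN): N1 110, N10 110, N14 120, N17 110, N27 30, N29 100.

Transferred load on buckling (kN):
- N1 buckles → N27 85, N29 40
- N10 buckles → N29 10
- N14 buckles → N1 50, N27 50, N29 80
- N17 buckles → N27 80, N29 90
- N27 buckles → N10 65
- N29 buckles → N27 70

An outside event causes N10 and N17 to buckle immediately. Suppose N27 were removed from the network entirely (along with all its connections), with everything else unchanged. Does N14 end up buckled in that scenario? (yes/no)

With N27 removed:
Round 1 — N10, N17 buckle (initial).
  N29: +10+90 → 100 ≥ 100
Round 2 — N29 buckles.
No further bucklings.

no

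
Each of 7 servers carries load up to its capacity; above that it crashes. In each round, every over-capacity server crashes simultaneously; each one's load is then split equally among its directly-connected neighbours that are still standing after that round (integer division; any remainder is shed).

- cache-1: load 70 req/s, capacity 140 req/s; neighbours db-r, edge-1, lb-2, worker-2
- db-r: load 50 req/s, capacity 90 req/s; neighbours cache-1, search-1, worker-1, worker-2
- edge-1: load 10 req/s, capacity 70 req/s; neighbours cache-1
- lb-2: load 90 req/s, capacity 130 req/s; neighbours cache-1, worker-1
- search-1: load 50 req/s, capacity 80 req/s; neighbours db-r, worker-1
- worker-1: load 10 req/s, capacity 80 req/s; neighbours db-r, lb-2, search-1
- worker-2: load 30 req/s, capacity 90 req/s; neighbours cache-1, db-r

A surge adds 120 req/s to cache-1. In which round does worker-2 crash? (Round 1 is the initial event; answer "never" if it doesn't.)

Round 1 — cache-1 at 190 > 140. cache-1 crashes.
  cache-1 sheds 190 req/s to db-r, edge-1, lb-2, worker-2: 47 each (2 lost).
    db-r: 50+47 = 97 > 90
    edge-1: 10+47 = 57 ≤ 70
    lb-2: 90+47 = 137 > 130
    worker-2: 30+47 = 77 ≤ 90
Round 2 — db-r, lb-2 crash.
  db-r sheds 97 req/s to search-1, worker-1, worker-2: 32 each (1 lost).
    search-1: 50+32 = 82 > 80
    worker-1: 10+32 = 42 ≤ 80
    worker-2: 77+32 = 109 > 90
  lb-2 sheds 137 req/s to worker-1: 137 each.
    worker-1: 42+137 = 179 > 80
Round 3 — search-1, worker-1, worker-2 crash.
  search-1 sheds 82 req/s: no online neighbours, lost.
  worker-1 sheds 179 req/s: no online neighbours, lost.
  worker-2 sheds 109 req/s: no online neighbours, lost.
No further crashes.

3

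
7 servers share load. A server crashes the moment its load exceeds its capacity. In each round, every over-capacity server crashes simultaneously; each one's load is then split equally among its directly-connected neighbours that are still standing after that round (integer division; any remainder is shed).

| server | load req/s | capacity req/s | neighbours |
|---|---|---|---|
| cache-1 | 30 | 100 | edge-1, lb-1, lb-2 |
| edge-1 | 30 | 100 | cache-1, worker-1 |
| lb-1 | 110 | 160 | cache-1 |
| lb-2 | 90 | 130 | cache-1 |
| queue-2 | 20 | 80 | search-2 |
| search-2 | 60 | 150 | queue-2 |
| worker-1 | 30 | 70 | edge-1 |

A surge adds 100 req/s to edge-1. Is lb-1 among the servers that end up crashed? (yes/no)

Round 1 — edge-1 at 130 > 100. edge-1 crashes.
  edge-1 sheds 130 req/s to cache-1, worker-1: 65 each.
    cache-1: 30+65 = 95 ≤ 100
    worker-1: 30+65 = 95 > 70
Round 2 — worker-1 crashes.
  worker-1 sheds 95 req/s: no online neighbours, lost.
No further crashes.

no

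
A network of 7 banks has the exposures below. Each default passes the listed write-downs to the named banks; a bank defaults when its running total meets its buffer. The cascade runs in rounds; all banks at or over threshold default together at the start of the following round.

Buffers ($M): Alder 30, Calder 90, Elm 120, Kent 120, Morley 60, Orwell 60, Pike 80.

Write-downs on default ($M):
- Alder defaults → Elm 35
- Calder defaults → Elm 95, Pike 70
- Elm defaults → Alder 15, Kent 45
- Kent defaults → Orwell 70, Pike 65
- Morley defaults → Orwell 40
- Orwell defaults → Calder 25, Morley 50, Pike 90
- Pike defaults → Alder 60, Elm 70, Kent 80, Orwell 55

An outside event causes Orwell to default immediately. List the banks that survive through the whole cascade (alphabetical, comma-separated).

Round 1 — Orwell defaults (initial).
  Calder: +25 → 25 < 90
  Morley: +50 → 50 < 60
  Pike: +90 → 90 ≥ 80
Round 2 — Pike defaults.
  Alder: +60 → 60 ≥ 30
  Elm: +70 → 70 < 120
  Kent: +80 → 80 < 120
Round 3 — Alder defaults.
  Elm: +35 → 105 < 120
No further defaults.

Calder, Elm, Kent, Morley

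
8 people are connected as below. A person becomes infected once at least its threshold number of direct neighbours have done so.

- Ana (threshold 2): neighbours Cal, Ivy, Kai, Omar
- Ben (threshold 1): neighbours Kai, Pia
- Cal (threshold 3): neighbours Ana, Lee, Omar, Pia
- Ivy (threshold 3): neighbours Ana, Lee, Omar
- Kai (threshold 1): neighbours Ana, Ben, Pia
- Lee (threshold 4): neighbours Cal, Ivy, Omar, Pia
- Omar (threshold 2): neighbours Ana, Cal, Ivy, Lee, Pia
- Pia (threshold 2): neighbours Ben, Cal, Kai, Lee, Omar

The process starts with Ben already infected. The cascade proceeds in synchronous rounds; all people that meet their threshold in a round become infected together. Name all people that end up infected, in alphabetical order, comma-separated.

Round 1 — Ben becomes infected (initial).
Round 2 — checking thresholds:
  Kai: 1 of 3 neighbours ≥ 1, becomes infected.
  Pia: 1 of 5 neighbours < 2, below threshold.
Round 3 — checking thresholds:
  Ana: 1 of 4 neighbours < 2, below threshold.
  Pia: 2 of 5 neighbours ≥ 2, becomes infected.
Round 4 — no new infections; cascade stops.

Ben, Kai, Pia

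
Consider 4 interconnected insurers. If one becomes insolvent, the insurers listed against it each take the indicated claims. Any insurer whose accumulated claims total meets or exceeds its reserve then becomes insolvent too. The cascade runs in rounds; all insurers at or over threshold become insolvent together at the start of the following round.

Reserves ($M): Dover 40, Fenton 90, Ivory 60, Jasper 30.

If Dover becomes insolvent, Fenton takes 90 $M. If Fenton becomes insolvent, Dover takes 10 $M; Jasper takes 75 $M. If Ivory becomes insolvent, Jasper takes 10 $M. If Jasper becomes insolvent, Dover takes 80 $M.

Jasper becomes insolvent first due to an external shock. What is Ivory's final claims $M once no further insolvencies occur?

0

Round 1 — Jasper becomes insolvent (initial).
  Dover: +80 → 80 ≥ 40
Round 2 — Dover becomes insolvent.
  Fenton: +90 → 90 ≥ 90
Round 3 — Fenton becomes insolvent.
No further insolvencies.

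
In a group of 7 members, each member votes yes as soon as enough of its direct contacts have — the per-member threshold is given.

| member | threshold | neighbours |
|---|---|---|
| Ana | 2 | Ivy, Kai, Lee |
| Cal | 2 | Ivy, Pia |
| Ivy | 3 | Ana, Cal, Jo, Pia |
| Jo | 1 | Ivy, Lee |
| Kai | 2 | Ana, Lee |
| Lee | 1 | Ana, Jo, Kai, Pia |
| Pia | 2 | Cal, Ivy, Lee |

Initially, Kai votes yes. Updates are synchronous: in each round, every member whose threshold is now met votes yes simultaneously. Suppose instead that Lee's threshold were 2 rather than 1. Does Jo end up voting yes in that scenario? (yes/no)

no

With Lee's threshold at 2:
Round 1 — Kai votes yes (initial).
Round 2 — no new yes votes; cascade stops.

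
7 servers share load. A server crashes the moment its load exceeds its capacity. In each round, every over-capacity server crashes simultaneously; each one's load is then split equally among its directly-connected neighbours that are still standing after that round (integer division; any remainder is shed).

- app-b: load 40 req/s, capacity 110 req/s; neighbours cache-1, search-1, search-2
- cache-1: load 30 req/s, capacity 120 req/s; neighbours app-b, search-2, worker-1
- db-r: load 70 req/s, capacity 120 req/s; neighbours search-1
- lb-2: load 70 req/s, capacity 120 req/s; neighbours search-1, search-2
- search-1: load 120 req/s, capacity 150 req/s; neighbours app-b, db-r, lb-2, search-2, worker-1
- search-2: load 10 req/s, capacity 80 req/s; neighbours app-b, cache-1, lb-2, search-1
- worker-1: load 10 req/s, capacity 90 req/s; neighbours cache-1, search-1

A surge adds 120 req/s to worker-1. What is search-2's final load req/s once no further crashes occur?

Round 1 — worker-1 at 130 > 90. worker-1 crashes.
  worker-1 sheds 130 req/s to cache-1, search-1: 65 each.
    cache-1: 30+65 = 95 ≤ 120
    search-1: 120+65 = 185 > 150
Round 2 — search-1 crashes.
  search-1 sheds 185 req/s to app-b, db-r, lb-2, search-2: 46 each (1 lost).
    app-b: 40+46 = 86 ≤ 110
    db-r: 70+46 = 116 ≤ 120
    lb-2: 70+46 = 116 ≤ 120
    search-2: 10+46 = 56 ≤ 80
No further crashes.

56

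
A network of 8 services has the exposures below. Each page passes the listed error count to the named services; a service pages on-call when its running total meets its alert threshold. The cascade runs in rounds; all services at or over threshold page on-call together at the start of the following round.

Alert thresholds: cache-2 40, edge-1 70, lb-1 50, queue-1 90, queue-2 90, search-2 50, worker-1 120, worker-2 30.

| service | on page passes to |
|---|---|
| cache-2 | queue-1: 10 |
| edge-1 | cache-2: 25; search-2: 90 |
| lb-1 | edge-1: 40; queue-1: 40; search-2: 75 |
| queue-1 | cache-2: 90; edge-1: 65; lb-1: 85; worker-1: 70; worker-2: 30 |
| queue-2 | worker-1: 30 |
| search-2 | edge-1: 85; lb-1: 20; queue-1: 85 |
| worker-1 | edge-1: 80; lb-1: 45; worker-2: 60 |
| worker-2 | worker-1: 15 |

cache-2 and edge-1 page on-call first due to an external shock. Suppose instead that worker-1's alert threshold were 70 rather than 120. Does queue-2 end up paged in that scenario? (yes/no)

no

With worker-1's alert threshold at 70:
Round 1 — cache-2, edge-1 page on-call (initial).
  queue-1: +10 → 10 < 90
  search-2: +90 → 90 ≥ 50
Round 2 — search-2 pages on-call.
  lb-1: +20 → 20 < 50
  queue-1: +85 → 95 ≥ 90
Round 3 — queue-1 pages on-call.
  lb-1: +85 → 105 ≥ 50
  worker-1: +70 → 70 ≥ 70
  worker-2: +30 → 30 ≥ 30
Round 4 — lb-1, worker-1, worker-2 page on-call.
No further pages.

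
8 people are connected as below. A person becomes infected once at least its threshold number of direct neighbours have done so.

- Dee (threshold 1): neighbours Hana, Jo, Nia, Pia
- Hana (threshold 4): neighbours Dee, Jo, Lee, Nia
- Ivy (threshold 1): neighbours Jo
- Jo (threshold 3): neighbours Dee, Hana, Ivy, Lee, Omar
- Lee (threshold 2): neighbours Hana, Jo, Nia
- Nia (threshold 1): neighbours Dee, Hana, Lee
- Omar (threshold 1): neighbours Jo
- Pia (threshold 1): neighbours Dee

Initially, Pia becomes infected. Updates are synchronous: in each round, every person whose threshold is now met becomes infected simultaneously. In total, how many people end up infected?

Round 1 — Pia becomes infected (initial).
Round 2 — checking thresholds:
  Dee: 1 of 4 neighbours ≥ 1, becomes infected.
Round 3 — checking thresholds:
  Hana: 1 of 4 neighbours < 4, not yet.
  Jo: 1 of 5 neighbours < 3, not yet.
  Nia: 1 of 3 neighbours ≥ 1, becomes infected.
Round 4 — no new infections; cascade stops.

3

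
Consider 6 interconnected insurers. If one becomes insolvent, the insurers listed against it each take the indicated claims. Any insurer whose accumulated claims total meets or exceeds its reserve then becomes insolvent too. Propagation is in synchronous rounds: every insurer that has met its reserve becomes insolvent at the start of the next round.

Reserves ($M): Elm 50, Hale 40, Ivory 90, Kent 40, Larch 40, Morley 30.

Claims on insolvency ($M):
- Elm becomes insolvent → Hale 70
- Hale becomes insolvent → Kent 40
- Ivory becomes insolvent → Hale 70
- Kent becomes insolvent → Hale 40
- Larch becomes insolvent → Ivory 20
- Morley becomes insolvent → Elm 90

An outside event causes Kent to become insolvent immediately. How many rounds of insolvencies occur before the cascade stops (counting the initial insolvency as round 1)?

2

Round 1 — Kent becomes insolvent (initial).
  Hale: +40 → 40 ≥ 40
Round 2 — Hale becomes insolvent.
No further insolvencies.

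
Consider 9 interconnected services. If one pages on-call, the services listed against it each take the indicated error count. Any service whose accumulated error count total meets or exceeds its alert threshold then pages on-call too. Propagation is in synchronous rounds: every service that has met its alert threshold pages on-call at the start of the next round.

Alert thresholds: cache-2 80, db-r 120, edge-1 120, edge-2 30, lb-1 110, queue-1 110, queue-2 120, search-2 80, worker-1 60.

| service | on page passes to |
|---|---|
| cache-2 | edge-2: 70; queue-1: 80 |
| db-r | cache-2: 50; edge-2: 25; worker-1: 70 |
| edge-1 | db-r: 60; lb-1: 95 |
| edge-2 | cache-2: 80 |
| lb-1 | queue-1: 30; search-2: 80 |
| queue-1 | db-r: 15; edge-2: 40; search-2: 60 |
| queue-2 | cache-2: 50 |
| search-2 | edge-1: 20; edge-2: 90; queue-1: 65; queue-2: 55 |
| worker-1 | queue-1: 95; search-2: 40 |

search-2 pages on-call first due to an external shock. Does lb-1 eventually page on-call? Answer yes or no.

no

Round 1 — search-2 pages on-call (initial).
  edge-1: +20 → 20 < 120
  edge-2: +90 → 90 ≥ 30
  queue-1: +65 → 65 < 110
  queue-2: +55 → 55 < 120
Round 2 — edge-2 pages on-call.
  cache-2: +80 → 80 ≥ 80
Round 3 — cache-2 pages on-call.
  queue-1: +80 → 145 ≥ 110
Round 4 — queue-1 pages on-call.
  db-r: +15 → 15 < 120
No further pages.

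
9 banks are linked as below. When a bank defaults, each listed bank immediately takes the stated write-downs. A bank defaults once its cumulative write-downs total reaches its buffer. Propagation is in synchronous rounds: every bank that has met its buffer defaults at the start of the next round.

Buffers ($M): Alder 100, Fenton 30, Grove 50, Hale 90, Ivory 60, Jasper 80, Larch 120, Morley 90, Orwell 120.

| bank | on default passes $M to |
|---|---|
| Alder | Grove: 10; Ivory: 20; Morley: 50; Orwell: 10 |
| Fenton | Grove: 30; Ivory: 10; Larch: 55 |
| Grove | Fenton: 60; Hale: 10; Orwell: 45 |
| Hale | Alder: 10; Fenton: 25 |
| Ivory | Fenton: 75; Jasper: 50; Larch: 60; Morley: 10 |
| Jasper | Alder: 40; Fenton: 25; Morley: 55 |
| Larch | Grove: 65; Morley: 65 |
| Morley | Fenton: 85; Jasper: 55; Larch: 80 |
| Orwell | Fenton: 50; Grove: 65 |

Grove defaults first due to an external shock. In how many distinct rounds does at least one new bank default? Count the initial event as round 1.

Round 1 — Grove defaults (initial).
  Fenton: +60 → 60 ≥ 30
  Hale: +10 → 10 < 90
  Orwell: +45 → 45 < 120
Round 2 — Fenton defaults.
  Ivory: +10 → 10 < 60
  Larch: +55 → 55 < 120
No further defaults.

2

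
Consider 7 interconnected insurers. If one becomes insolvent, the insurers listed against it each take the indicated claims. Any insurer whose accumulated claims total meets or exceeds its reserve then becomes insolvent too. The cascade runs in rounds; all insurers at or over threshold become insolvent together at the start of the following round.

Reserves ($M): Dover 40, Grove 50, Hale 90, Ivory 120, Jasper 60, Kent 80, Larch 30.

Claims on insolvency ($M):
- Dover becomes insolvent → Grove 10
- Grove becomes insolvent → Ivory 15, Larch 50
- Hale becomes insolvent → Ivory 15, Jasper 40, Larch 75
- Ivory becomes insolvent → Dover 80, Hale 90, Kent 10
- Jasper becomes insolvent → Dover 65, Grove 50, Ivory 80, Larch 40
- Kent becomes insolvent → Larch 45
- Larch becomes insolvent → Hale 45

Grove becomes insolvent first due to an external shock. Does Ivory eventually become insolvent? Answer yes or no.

no

Round 1 — Grove becomes insolvent (initial).
  Ivory: +15 → 15 < 120
  Larch: +50 → 50 ≥ 30
Round 2 — Larch becomes insolvent.
  Hale: +45 → 45 < 90
No further insolvencies.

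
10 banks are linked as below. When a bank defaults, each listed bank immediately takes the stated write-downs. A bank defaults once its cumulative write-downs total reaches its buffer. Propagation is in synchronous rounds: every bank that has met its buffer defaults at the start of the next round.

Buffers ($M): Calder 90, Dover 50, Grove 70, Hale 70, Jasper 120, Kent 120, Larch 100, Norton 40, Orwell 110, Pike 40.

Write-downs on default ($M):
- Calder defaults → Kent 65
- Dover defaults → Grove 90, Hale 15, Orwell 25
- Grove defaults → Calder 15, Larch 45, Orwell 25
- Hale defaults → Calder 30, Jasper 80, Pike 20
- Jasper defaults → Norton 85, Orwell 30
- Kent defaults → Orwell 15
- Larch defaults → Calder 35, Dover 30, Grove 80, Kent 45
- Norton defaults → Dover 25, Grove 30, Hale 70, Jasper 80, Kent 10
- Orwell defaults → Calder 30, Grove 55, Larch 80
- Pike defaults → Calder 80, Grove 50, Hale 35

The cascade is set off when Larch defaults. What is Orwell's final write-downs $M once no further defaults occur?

25

Round 1 — Larch defaults (initial).
  Calder: +35 → 35 < 90
  Dover: +30 → 30 < 50
  Grove: +80 → 80 ≥ 70
  Kent: +45 → 45 < 120
Round 2 — Grove defaults.
  Calder: +15 → 50 < 90
  Orwell: +25 → 25 < 110
No further defaults.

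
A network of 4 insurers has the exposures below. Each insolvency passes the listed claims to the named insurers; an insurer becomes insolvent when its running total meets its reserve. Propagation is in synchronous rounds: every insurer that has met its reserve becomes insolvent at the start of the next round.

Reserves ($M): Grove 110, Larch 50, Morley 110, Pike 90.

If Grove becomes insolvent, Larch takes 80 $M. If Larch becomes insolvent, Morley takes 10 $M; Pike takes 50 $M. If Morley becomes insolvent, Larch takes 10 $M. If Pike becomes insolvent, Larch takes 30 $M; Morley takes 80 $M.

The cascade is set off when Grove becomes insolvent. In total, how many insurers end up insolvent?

Round 1 — Grove becomes insolvent (initial).
  Larch: +80 → 80 ≥ 50
Round 2 — Larch becomes insolvent.
  Morley: +10 → 10 < 110
  Pike: +50 → 50 < 90
No further insolvencies.

2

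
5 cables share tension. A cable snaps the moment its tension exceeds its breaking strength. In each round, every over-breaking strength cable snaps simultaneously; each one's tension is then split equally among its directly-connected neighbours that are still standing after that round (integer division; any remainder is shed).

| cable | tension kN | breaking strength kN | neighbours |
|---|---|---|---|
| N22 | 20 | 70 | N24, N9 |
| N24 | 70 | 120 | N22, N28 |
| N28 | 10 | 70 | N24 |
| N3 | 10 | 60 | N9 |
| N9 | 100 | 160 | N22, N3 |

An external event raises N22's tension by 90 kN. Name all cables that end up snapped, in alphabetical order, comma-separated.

Round 1 — N22 at 110 > 70. N22 snaps.
  N22 sheds 110 kN to N24, N9: 55 each.
    N24: 70+55 = 125 > 120
    N9: 100+55 = 155 ≤ 160
Round 2 — N24 snaps.
  N24 sheds 125 kN to N28: 125 each.
    N28: 10+125 = 135 > 70
Round 3 — N28 snaps.
  N28 sheds 135 kN: no online neighbours, lost.
No further breaks.

N22, N24, N28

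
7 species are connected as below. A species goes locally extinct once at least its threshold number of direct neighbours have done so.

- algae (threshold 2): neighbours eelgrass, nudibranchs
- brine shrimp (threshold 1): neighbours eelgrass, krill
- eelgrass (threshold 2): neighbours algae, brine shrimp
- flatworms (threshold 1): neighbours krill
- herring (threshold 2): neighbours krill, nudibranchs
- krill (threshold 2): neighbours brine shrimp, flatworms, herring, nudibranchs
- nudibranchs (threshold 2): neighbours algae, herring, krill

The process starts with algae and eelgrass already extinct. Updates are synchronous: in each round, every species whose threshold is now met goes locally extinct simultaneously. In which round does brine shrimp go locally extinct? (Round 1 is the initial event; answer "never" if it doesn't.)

Round 1 — algae, eelgrass go locally extinct (initial).
Round 2 — checking thresholds:
  brine shrimp: 1 of 2 neighbours ≥ 1, goes locally extinct.
  nudibranchs: 1 of 3 neighbours < 2, holds.
Round 3 — no new extinctions; cascade stops.

2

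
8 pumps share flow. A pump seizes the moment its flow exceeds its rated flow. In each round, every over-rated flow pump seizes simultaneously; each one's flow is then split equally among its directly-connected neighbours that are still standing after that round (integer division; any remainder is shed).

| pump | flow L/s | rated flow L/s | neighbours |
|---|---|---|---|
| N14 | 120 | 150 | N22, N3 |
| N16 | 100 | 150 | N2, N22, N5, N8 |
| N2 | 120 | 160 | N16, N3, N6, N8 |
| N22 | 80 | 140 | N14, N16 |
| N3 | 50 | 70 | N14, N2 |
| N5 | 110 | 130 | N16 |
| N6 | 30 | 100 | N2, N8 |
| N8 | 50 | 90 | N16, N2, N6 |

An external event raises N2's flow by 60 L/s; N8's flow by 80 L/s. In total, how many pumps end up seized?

Round 1 — N2 at 180 > 160; N8 at 130 > 90. N2, N8 seize.
  N2 sheds 180 L/s to N16, N3, N6: 60 each.
    N16: 100+60 = 160 > 150
    N3: 50+60 = 110 > 70
    N6: 30+60 = 90 ≤ 100
  N8 sheds 130 L/s to N16, N6: 65 each.
    N16: 160+65 = 225 > 150
    N6: 90+65 = 155 > 100
Round 2 — N16, N3, N6 seize.
  N16 sheds 225 L/s to N22, N5: 112 each (1 lost).
    N22: 80+112 = 192 > 140
    N5: 110+112 = 222 > 130
  N3 sheds 110 L/s to N14: 110 each.
    N14: 120+110 = 230 > 150
  N6 sheds 155 L/s: no online neighbours, lost.
Round 3 — N14, N22, N5 seize.
  N14 sheds 230 L/s: no online neighbours, lost.
  N22 sheds 192 L/s: no online neighbours, lost.
  N5 sheds 222 L/s: no online neighbours, lost.
No further seizures.

8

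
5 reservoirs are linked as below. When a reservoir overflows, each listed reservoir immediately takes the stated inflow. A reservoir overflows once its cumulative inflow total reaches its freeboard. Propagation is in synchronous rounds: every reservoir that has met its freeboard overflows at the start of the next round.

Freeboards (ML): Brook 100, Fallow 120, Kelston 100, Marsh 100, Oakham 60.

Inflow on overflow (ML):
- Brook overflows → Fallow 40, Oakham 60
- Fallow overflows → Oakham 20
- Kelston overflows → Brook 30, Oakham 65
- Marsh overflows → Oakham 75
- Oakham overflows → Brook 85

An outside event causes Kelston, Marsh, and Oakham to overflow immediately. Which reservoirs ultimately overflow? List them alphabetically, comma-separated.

Brook, Kelston, Marsh, Oakham

Round 1 — Kelston, Marsh, Oakham overflow (initial).
  Brook: +30+85 → 115 ≥ 100
Round 2 — Brook overflows.
  Fallow: +40 → 40 < 120
No further overflows.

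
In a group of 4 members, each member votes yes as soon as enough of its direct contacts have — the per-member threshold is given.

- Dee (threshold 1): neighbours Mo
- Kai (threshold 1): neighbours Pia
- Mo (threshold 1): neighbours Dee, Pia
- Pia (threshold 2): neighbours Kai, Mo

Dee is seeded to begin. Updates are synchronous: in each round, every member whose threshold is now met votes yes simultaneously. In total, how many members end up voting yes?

2

Round 1 — Dee votes yes (initial).
Round 2 — checking thresholds:
  Mo: 1 of 2 neighbours ≥ 1, votes yes.
Round 3 — no new yes votes; cascade stops.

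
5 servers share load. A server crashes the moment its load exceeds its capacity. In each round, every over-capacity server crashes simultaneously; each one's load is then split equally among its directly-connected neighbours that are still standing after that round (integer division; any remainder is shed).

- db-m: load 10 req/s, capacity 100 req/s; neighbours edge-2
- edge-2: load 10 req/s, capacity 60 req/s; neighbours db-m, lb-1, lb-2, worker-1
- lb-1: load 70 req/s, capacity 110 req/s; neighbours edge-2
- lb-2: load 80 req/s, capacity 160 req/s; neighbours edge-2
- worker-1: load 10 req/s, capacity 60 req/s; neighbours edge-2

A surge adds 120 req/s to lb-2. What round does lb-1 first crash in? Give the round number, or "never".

3

Round 1 — lb-2 at 200 > 160. lb-2 crashes.
  lb-2 sheds 200 req/s to edge-2: 200 each.
    edge-2: 10+200 = 210 > 60
Round 2 — edge-2 crashes.
  edge-2 sheds 210 req/s to db-m, lb-1, worker-1: 70 each.
    db-m: 10+70 = 80 ≤ 100
    lb-1: 70+70 = 140 > 110
    worker-1: 10+70 = 80 > 60
Round 3 — lb-1, worker-1 crash.
  lb-1 sheds 140 req/s: no online neighbours, lost.
  worker-1 sheds 80 req/s: no online neighbours, lost.
No further crashes.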